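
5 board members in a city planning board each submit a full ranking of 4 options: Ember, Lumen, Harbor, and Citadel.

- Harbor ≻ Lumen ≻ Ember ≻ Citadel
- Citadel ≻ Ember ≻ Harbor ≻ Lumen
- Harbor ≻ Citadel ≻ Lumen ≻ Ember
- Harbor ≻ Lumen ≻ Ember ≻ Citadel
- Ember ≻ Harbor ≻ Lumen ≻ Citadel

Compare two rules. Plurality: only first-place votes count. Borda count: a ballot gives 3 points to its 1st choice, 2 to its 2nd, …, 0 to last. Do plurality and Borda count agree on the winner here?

Yes

Plurality first-place counts: Ember 1, Lumen 0, Harbor 3, Citadel 1 → Harbor.
Borda totals: Ember 7, Lumen 6, Harbor 12, Citadel 5 → Harbor.
The two rules agree on Harbor.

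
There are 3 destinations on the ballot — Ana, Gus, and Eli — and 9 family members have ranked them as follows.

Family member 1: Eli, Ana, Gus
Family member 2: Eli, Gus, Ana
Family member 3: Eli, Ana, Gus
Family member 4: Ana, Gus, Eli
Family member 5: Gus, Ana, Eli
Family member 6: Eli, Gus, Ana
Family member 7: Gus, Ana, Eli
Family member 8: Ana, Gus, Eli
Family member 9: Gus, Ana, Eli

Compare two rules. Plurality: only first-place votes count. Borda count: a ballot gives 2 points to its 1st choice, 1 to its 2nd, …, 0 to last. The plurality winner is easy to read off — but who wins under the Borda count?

Plurality first-place counts: Ana 2, Gus 3, Eli 4 → Eli.
Borda totals: Ana 9, Gus 10, Eli 8 → Gus.

Gus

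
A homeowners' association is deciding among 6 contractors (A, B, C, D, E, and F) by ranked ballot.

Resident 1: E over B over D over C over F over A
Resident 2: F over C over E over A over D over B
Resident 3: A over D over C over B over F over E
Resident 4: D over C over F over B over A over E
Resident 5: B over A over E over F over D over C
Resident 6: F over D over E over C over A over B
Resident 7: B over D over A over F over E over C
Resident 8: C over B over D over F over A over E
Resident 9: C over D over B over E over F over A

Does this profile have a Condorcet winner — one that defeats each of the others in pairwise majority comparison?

Head-to-head results (9 voters total):
A vs B: B wins 6–3.
A vs C: C wins 6–3.
A vs D: D wins 6–3.
A vs E: A wins 5–4.
A vs F: F wins 6–3.
B vs C: C wins 6–3.
B vs D: D wins 5–4.
B vs E: B wins 6–3.
B vs F: B wins 6–3.
C vs D: D wins 6–3.
C vs E: C wins 5–4.
C vs F: C wins 5–4.
D vs E: D wins 6–3.
D vs F: D wins 6–3.
E vs F: F wins 6–3.
D beats each rival — A (6–3), B (5–4), C (6–3), E (6–3), F (6–3) — so D is the Condorcet winner.

Yes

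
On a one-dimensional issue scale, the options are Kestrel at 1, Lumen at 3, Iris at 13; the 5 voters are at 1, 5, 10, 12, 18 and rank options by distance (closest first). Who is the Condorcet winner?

Iris

With single-peaked preferences on a line, the Condorcet winner is the candidate closest to the median voter.
The median voter (position 10) is closest to Iris at 13.
Check: Iris vs Lumen — voters closer to Iris: 3 of 5.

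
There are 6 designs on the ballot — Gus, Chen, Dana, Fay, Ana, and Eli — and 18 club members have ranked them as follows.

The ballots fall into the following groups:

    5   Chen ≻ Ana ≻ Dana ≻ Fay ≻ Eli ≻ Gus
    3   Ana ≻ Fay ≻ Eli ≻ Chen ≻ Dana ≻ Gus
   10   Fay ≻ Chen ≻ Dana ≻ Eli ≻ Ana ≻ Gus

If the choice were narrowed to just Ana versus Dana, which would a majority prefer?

Dana

Ballots ranking Ana above Dana: 5+3 = 8.
Ballots ranking Dana above Ana: 10.
Dana wins the head-to-head, 10–8.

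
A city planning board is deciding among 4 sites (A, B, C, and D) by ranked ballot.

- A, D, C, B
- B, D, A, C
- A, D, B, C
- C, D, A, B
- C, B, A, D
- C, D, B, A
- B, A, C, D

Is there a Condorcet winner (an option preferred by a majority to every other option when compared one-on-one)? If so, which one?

None — there is no Condorcet winner

Head-to-head results (7 voters total):
A vs B: B wins 4–3.
A vs C: A wins 4–3.
A vs D: A wins 4–3.
B vs C: C wins 4–3.
B vs D: D wins 4–3.
C vs D: C wins 4–3.
No candidate beats all others: A beats C beats B beats A, a majority cycle.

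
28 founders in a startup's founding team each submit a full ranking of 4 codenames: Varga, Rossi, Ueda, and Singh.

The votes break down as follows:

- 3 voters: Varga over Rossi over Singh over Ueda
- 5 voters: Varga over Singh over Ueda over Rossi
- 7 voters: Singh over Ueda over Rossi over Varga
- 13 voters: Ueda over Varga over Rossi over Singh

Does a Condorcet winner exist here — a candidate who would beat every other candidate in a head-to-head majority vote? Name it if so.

Head-to-head results (28 voters total):
Varga vs Rossi: Varga wins 21–7.
Varga vs Ueda: Ueda wins 20–8.
Varga vs Singh: Varga wins 21–7.
Rossi vs Ueda: Ueda wins 25–3.
Rossi vs Singh: Rossi wins 16–12.
Ueda vs Singh: Singh wins 15–13.
No candidate beats all others: Varga beats Singh beats Ueda beats Varga, a majority cycle.

None — there is no Condorcet winner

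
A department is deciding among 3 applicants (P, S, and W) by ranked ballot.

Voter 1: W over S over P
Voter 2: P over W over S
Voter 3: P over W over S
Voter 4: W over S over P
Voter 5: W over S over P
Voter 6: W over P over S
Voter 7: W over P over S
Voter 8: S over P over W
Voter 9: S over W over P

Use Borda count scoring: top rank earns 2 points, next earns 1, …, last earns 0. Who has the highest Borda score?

Borda scores:
  P: 0 + 2 + 2 + 0 + 0 + 1 + 1 + 1 + 0 = 7
  S: 1 + 0 + 0 + 1 + 1 + 0 + 0 + 2 + 2 = 7
  W: 2 + 1 + 1 + 2 + 2 + 2 + 2 + 0 + 1 = 13
W has the highest total.

W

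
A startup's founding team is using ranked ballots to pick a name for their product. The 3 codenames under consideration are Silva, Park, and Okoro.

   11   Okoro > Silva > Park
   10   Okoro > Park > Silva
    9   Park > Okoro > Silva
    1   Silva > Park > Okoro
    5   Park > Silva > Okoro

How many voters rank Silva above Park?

12

Ballots ranking Silva above Park: 11+1 = 12.
Ballots ranking Park above Silva: 10+9+5 = 24.
So 12 of 36 voters prefer Silva to Park.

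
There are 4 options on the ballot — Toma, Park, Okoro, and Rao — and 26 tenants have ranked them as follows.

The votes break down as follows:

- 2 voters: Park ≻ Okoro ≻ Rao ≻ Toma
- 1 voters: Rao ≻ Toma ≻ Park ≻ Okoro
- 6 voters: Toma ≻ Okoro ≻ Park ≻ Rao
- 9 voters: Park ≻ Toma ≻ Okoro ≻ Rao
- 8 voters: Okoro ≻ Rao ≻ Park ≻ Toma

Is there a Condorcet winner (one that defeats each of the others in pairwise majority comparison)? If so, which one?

Head-to-head results (26 voters total):
Toma vs Park: Park wins 19–7.
Toma vs Okoro: Toma wins 16–10.
Toma vs Rao: Toma wins 15–11.
Park vs Okoro: Okoro wins 14–12.
Park vs Rao: Park wins 17–9.
Okoro vs Rao: Okoro wins 25–1.
No candidate beats all others: Toma beats Okoro beats Park beats Toma, a majority cycle.

None — there is no Condorcet winner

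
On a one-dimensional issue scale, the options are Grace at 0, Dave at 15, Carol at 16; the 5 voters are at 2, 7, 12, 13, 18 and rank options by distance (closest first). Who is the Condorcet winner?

Dave

With single-peaked preferences on a line, the Condorcet winner is the candidate closest to the median voter.
The median voter (position 12) is closest to Dave at 15.
Check: Dave vs Carol — voters closer to Dave: 4 of 5.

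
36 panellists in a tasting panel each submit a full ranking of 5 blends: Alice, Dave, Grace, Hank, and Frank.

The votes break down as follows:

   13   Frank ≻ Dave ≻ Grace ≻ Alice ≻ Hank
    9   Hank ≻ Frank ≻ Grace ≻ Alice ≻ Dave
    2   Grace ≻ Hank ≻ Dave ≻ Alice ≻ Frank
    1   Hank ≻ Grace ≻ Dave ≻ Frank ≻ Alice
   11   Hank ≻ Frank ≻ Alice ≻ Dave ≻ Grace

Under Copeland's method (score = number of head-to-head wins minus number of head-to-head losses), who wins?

Pairwise results:
  Alice vs Dave: Alice wins 20–16.
  Alice vs Grace: Grace wins 25–11.
  Alice vs Hank: Hank wins 23–13.
  Alice vs Frank: Frank wins 34–2.
  Dave vs Grace: Dave wins 24–12.
  Dave vs Hank: Hank wins 23–13.
  Dave vs Frank: Frank wins 33–3.
  Grace vs Hank: Hank wins 21–15.
  Grace vs Frank: Frank wins 33–3.
  Hank vs Frank: Hank wins 23–13.
Copeland scores (wins − losses):
  Alice: 1 − 3 = -2
  Dave: 1 − 3 = -2
  Grace: 1 − 3 = -2
  Hank: 4 − 0 = 4
  Frank: 3 − 1 = 2
Hank has the best Copeland score.

Hank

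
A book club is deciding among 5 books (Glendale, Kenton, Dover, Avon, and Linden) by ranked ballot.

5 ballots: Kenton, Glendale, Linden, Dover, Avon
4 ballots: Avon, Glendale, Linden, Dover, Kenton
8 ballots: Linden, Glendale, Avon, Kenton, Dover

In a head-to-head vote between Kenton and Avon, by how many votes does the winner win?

Ballots ranking Kenton above Avon: 5.
Ballots ranking Avon above Kenton: 4+8 = 12.
Avon wins 12–5, a margin of 7.

7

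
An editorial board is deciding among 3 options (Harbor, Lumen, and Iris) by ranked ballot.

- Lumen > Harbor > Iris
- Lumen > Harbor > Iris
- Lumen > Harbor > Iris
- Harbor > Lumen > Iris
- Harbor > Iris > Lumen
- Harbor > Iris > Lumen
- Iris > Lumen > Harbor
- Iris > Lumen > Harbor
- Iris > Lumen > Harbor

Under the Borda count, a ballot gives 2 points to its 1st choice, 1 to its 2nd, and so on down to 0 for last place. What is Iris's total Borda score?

Borda scores:
  Harbor: 1 + 1 + 1 + 2 + 2 + 2 + 0 + 0 + 0 = 9
  Lumen: 2 + 2 + 2 + 1 + 0 + 0 + 1 + 1 + 1 = 10
  Iris: 0 + 0 + 0 + 0 + 1 + 1 + 2 + 2 + 2 = 8

8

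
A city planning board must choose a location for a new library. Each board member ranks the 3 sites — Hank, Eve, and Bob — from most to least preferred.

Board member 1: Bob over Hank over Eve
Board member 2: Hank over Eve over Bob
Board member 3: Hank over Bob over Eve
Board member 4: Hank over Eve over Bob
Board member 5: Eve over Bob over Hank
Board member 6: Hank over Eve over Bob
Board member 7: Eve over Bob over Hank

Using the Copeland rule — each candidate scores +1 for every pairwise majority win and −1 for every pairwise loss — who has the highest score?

Hank

Pairwise results:
  Hank vs Eve: Hank wins 5–2.
  Hank vs Bob: Hank wins 4–3.
  Eve vs Bob: Eve wins 5–2.
Copeland scores (wins − losses):
  Hank: 2 − 0 = 2
  Eve: 1 − 1 = 0
  Bob: 0 − 2 = -2
Hank has the best Copeland score.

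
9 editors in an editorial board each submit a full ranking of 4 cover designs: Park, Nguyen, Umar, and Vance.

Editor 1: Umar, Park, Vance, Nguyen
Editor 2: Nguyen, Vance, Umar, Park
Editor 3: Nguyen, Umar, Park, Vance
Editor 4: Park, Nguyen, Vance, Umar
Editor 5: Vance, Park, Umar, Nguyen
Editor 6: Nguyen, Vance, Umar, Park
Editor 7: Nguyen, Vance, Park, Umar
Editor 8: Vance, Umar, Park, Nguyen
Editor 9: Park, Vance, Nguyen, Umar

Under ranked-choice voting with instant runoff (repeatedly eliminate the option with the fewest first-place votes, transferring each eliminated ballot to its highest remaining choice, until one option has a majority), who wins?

Park

Round 1: Nguyen 4, Park 2, Vance 2, Umar 1. Umar has the fewest and is eliminated.
Round 2: Nguyen 4, Park 3, Vance 2. Vance has the fewest and is eliminated.
Round 3: Park 5, Nguyen 4. Park has a majority.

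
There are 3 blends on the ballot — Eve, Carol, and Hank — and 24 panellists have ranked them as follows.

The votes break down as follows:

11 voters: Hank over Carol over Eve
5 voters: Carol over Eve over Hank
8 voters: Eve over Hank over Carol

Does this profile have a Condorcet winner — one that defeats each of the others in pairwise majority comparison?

Head-to-head results (24 voters total):
Eve vs Carol: Carol wins 16–8.
Eve vs Hank: Eve wins 13–11.
Carol vs Hank: Hank wins 19–5.
No candidate beats all others: Eve beats Hank beats Carol beats Eve, a majority cycle.

No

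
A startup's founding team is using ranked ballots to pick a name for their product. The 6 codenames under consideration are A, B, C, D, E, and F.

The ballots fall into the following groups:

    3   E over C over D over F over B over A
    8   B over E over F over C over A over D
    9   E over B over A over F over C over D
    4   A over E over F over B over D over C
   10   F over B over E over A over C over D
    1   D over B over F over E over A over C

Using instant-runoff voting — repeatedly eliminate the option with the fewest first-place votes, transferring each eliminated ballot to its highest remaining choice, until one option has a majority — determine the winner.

E

Round 1: E 12, F 10, B 8, A 4, D 1, C 0. C has the fewest and is eliminated.
Round 2: E 12, F 10, B 8, A 4, D 1. D has the fewest and is eliminated.
Round 3: E 12, F 10, B 9, A 4. A has the fewest and is eliminated.
Round 4: E 16, F 10, B 9. B has the fewest and is eliminated.
Round 5: E 24, F 11. E has a majority.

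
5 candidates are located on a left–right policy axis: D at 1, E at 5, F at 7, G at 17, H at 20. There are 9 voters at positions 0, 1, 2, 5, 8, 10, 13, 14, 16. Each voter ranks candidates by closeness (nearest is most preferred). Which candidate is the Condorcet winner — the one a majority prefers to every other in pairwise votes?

F

With single-peaked preferences on a line, the Condorcet winner is the candidate closest to the median voter.
The median voter (position 8) is closest to F at 7.
Check: F vs G — voters closer to F: 6 of 9.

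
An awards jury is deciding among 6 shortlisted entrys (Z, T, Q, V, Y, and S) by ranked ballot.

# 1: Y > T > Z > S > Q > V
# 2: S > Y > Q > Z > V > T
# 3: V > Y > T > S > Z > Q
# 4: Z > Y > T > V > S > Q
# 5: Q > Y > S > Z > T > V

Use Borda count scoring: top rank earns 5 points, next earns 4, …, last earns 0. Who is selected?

Borda scores:
  Z: 3 + 2 + 1 + 5 + 2 = 13
  T: 4 + 0 + 3 + 3 + 1 = 11
  Q: 1 + 3 + 0 + 0 + 5 = 9
  V: 0 + 1 + 5 + 2 + 0 = 8
  Y: 5 + 4 + 4 + 4 + 4 = 21
  S: 2 + 5 + 2 + 1 + 3 = 13
Y has the highest total.

Y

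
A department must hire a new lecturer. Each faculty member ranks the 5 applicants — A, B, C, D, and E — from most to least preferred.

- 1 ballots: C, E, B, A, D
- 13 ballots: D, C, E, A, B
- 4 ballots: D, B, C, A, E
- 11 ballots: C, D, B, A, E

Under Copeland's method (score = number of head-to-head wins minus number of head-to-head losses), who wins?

Pairwise results:
  A vs B: B wins 16–13.
  A vs C: C wins 29–0.
  A vs D: D wins 28–1.
  A vs E: A wins 15–14.
  B vs C: C wins 25–4.
  B vs D: D wins 28–1.
  B vs E: B wins 15–14.
  C vs D: D wins 17–12.
  C vs E: C wins 29–0.
  D vs E: D wins 28–1.
Copeland scores (wins − losses):
  A: 1 − 3 = -2
  B: 2 − 2 = 0
  C: 3 − 1 = 2
  D: 4 − 0 = 4
  E: 0 − 4 = -4
D has the best Copeland score.

D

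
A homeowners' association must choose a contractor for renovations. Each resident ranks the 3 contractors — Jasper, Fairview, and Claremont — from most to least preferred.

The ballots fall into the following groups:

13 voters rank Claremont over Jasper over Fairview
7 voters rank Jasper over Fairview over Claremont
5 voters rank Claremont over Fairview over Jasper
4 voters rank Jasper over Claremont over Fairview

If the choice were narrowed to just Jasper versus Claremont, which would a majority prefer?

Ballots ranking Jasper above Claremont: 7+4 = 11.
Ballots ranking Claremont above Jasper: 13+5 = 18.
Claremont wins the head-to-head, 18–11.

Claremont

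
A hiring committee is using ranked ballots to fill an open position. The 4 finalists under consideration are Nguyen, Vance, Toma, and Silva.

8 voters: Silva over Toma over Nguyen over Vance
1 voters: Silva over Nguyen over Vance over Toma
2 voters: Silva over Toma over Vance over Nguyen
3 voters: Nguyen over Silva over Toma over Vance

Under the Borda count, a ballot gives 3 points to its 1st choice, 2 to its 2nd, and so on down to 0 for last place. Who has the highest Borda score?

Borda scores:
  Nguyen: 8·1 + 2 + 2·0 + 3·3 = 19
  Vance: 8·0 + 1 + 2·1 + 3·0 = 3
  Toma: 8·2 + 0 + 2·2 + 3·1 = 23
  Silva: 8·3 + 3 + 2·3 + 3·2 = 39
Silva has the highest total.

Silva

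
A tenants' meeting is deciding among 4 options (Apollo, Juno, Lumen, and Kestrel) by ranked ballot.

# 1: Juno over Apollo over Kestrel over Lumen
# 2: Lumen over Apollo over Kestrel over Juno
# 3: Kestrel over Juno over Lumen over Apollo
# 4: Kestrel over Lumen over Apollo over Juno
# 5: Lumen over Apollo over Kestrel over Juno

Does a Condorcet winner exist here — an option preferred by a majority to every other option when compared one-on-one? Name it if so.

None — there is no Condorcet winner

Head-to-head results (5 voters total):
Apollo vs Juno: Apollo wins 3–2.
Apollo vs Lumen: Lumen wins 4–1.
Apollo vs Kestrel: Apollo wins 3–2.
Juno vs Lumen: Lumen wins 3–2.
Juno vs Kestrel: Kestrel wins 4–1.
Lumen vs Kestrel: Kestrel wins 3–2.
No candidate beats all others: Apollo beats Kestrel beats Lumen beats Apollo, a majority cycle.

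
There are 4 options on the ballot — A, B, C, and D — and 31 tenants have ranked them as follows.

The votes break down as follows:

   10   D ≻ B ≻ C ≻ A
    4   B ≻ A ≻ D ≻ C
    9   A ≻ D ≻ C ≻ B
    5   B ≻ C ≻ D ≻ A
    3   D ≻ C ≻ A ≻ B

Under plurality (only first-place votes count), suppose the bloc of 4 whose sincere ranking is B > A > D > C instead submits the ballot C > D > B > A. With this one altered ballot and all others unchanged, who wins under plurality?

First-place totals with the altered ballot: A 9, B 5, C 4, D 13.
The winner is unchanged: still D.

D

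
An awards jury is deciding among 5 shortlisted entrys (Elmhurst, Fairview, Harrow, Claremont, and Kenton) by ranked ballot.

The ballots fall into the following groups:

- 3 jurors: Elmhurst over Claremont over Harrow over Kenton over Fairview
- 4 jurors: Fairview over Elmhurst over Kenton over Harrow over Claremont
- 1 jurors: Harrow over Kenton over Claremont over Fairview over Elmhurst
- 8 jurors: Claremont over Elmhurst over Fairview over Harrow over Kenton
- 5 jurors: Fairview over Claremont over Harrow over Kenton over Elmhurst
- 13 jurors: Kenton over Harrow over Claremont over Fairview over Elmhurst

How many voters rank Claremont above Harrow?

16

Ballots ranking Claremont above Harrow: 3+8+5 = 16.
Ballots ranking Harrow above Claremont: 4+1+13 = 18.
So 16 of 34 voters prefer Claremont to Harrow.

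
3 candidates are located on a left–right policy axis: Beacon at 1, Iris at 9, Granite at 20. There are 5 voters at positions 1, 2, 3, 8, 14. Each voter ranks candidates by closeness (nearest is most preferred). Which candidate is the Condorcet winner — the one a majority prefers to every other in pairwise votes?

With single-peaked preferences on a line, the Condorcet winner is the candidate closest to the median voter.
The median voter (position 3) is closest to Beacon at 1.
Check: Beacon vs Iris — voters closer to Beacon: 3 of 5.

Beacon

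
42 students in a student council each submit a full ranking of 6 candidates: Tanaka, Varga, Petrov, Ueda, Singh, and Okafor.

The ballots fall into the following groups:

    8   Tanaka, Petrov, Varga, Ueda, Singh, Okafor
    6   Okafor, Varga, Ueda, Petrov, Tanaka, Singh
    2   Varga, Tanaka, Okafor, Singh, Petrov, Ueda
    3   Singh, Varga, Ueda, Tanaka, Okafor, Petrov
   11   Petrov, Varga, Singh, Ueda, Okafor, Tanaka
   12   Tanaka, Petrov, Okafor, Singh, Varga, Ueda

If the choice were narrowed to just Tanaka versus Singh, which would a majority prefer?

Ballots ranking Tanaka above Singh: 8+6+2+12 = 28.
Ballots ranking Singh above Tanaka: 3+11 = 14.
Tanaka wins the head-to-head, 28–14.

Tanaka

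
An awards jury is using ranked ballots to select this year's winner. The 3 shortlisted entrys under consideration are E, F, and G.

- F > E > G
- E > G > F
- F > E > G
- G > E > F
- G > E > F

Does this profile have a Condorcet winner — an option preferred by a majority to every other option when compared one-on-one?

Head-to-head results (5 voters total):
E vs F: E wins 3–2.
E vs G: E wins 3–2.
F vs G: G wins 3–2.
E beats each rival — F (3–2), G (3–2) — so E is the Condorcet winner.

Yes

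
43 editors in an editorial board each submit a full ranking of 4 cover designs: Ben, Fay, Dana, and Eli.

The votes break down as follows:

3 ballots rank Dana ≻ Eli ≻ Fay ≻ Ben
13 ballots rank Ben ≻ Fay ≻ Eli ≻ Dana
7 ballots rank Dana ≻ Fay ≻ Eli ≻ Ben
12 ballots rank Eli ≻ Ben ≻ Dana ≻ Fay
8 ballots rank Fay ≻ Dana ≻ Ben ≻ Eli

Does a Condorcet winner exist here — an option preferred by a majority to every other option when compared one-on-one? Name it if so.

There is no Condorcet winner

Head-to-head results (43 voters total):
Ben vs Fay: Ben wins 25–18.
Ben vs Dana: Ben wins 25–18.
Ben vs Eli: Eli wins 22–21.
Fay vs Dana: Dana wins 22–21.
Fay vs Eli: Fay wins 28–15.
Dana vs Eli: Eli wins 25–18.
No candidate beats all others: Ben beats Fay beats Eli beats Ben, a majority cycle.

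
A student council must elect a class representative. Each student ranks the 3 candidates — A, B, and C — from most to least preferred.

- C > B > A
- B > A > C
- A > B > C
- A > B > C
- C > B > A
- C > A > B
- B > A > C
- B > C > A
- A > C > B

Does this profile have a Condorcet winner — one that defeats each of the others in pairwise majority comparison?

Yes

Head-to-head results (9 voters total):
A vs B: B wins 5–4.
A vs C: A wins 5–4.
B vs C: B wins 5–4.
B beats each rival — A (5–4), C (5–4) — so B is the Condorcet winner.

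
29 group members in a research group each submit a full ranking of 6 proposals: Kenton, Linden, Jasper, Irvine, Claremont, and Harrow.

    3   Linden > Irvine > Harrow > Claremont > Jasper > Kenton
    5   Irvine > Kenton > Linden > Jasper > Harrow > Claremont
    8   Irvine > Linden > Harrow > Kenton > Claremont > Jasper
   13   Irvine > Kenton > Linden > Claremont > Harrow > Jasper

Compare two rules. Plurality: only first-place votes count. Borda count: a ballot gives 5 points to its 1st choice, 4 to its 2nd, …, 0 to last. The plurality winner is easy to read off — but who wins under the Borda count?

Plurality first-place counts: Kenton 0, Linden 3, Jasper 0, Irvine 26, Claremont 0, Harrow 0 → Irvine.
Borda totals: Kenton 88, Linden 101, Jasper 13, Irvine 142, Claremont 40, Harrow 51 → Irvine.

Irvine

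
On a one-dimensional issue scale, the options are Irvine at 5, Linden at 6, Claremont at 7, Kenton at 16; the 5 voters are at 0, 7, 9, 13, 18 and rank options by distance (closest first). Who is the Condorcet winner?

With single-peaked preferences on a line, the Condorcet winner is the candidate closest to the median voter.
The median voter (position 9) is closest to Claremont at 7.
Check: Claremont vs Kenton — voters closer to Claremont: 3 of 5.

Claremont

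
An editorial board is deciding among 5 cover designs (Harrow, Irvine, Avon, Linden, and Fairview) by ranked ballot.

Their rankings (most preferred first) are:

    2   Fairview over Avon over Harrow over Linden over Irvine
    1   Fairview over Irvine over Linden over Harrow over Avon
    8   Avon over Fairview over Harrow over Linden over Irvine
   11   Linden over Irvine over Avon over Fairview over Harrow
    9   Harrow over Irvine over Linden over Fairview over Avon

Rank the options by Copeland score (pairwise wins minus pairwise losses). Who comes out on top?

Linden

Pairwise results:
  Harrow vs Irvine: Harrow wins 19–12.
  Harrow vs Avon: Avon wins 21–10.
  Harrow vs Linden: Harrow wins 19–12.
  Harrow vs Fairview: Fairview wins 22–9.
  Irvine vs Avon: Irvine wins 21–10.
  Irvine vs Linden: Linden wins 21–10.
  Irvine vs Fairview: Irvine wins 20–11.
  Avon vs Linden: Linden wins 21–10.
  Avon vs Fairview: Avon wins 19–12.
  Linden vs Fairview: Linden wins 20–11.
Copeland scores (wins − losses):
  Harrow: 2 − 2 = 0
  Irvine: 2 − 2 = 0
  Avon: 2 − 2 = 0
  Linden: 3 − 1 = 2
  Fairview: 1 − 3 = -2
Linden has the best Copeland score.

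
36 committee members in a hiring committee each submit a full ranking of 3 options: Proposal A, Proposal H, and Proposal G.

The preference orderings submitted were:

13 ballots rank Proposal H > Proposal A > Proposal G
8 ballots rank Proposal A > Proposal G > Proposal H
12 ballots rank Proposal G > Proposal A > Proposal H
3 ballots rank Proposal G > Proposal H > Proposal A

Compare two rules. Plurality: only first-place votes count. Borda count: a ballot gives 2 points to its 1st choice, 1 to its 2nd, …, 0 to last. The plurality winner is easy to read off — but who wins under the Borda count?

Proposal A

Plurality first-place counts: Proposal A 8, Proposal H 13, Proposal G 15 → Proposal G.
Borda totals: Proposal A 41, Proposal H 29, Proposal G 38 → Proposal A.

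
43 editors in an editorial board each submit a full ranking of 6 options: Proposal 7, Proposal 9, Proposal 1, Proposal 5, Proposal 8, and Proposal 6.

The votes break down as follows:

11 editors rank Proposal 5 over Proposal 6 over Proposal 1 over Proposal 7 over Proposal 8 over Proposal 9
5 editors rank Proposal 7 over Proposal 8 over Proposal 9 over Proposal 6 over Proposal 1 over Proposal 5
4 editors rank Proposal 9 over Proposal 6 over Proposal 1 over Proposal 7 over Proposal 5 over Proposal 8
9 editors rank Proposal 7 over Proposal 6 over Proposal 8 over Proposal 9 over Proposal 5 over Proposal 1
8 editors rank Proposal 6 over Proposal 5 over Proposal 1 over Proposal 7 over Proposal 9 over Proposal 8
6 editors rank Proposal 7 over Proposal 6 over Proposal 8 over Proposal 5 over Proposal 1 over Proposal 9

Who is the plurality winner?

Proposal 7

First-place vote totals:
  Proposal 7: 20
  Proposal 9: 4
  Proposal 1: 0
  Proposal 5: 11
  Proposal 8: 0
  Proposal 6: 8
Proposal 7 has the most first-place votes.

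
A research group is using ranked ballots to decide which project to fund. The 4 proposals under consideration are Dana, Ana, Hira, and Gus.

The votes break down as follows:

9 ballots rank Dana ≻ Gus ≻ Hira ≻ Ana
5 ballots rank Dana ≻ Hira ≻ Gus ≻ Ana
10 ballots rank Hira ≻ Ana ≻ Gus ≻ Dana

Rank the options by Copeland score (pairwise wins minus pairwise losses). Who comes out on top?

Pairwise results:
  Dana vs Ana: Dana wins 14–10.
  Dana vs Hira: Dana wins 14–10.
  Dana vs Gus: Dana wins 14–10.
  Ana vs Hira: Hira wins 24–0.
  Ana vs Gus: Gus wins 14–10.
  Hira vs Gus: Hira wins 15–9.
Copeland scores (wins − losses):
  Dana: 3 − 0 = 3
  Ana: 0 − 3 = -3
  Hira: 2 − 1 = 1
  Gus: 1 − 2 = -1
Dana has the best Copeland score.

Dana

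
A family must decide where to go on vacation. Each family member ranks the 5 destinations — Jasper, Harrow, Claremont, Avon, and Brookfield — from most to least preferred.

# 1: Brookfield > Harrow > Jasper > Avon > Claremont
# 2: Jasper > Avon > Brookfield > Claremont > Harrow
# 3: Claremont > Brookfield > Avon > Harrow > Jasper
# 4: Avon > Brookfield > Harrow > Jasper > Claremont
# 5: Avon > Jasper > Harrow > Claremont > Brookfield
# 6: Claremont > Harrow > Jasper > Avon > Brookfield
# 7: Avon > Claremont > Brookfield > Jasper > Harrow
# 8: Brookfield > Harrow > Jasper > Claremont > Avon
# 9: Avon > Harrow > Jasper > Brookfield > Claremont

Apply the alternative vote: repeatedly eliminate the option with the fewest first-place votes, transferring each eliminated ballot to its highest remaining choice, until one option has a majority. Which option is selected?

Round 1: Avon 4, Claremont 2, Brookfield 2, Jasper 1, Harrow 0. Harrow has the fewest and is eliminated.
Round 2: Avon 4, Claremont 2, Brookfield 2, Jasper 1. Jasper has the fewest and is eliminated.
Round 3: Avon 5, Claremont 2, Brookfield 2. Avon has a majority.

Avon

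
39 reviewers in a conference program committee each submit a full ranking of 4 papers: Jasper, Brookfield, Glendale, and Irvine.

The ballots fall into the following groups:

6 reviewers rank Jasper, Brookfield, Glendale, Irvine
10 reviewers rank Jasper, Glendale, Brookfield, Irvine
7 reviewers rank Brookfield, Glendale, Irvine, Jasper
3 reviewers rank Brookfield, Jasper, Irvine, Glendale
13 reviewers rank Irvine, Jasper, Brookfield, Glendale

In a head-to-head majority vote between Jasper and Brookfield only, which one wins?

Jasper

Ballots ranking Jasper above Brookfield: 6+10+13 = 29.
Ballots ranking Brookfield above Jasper: 7+3 = 10.
Jasper wins the head-to-head, 29–10.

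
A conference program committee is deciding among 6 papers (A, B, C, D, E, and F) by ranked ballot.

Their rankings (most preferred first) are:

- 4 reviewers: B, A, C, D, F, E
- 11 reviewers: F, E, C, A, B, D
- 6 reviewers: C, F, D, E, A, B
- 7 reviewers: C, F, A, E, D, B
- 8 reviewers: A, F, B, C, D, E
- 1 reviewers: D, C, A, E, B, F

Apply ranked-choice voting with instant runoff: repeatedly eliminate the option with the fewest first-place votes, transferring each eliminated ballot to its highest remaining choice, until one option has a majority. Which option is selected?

C

Round 1: C 13, F 11, A 8, B 4, D 1, E 0. E has the fewest and is eliminated.
Round 2: C 13, F 11, A 8, B 4, D 1. D has the fewest and is eliminated.
Round 3: C 14, F 11, A 8, B 4. B has the fewest and is eliminated.
Round 4: C 14, A 12, F 11. F has the fewest and is eliminated.
Round 5: C 25, A 12. C has a majority.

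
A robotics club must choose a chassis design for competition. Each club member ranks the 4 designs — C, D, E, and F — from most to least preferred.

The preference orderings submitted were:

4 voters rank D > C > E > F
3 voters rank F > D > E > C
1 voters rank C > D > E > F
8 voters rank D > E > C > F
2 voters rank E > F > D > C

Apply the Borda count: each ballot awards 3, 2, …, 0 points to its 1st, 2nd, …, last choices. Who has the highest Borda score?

D

Borda scores:
  C: 4·2 + 3·0 + 3 + 8·1 + 2·0 = 19
  D: 4·3 + 3·2 + 2 + 8·3 + 2·1 = 46
  E: 4·1 + 3·1 + 1 + 8·2 + 2·3 = 30
  F: 4·0 + 3·3 + 0 + 8·0 + 2·2 = 13
D has the highest total.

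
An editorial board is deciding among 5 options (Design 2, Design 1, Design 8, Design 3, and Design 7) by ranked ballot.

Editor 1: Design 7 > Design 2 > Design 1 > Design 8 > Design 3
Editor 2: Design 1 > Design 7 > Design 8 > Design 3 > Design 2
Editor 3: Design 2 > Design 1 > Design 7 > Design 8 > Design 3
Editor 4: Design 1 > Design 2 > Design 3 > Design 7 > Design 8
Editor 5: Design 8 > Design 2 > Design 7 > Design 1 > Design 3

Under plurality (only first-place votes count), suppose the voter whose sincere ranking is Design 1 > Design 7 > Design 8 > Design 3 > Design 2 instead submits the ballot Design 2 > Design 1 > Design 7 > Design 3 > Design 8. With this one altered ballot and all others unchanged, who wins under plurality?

Design 2

First-place totals with the altered ballot: Design 2 2, Design 1 1, Design 8 1, Design 3 0, Design 7 1.
The switch changes the winner from Design 1 to Design 2.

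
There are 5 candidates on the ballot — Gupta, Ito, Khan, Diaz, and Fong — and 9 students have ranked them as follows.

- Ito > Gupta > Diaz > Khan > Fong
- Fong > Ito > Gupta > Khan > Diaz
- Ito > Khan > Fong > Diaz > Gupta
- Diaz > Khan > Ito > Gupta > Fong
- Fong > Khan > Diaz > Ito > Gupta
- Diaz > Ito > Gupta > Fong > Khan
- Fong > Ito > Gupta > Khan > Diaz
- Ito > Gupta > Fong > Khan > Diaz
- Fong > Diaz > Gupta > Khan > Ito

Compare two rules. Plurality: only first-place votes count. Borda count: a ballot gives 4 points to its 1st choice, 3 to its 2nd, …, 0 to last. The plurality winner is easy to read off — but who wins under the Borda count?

Plurality first-place counts: Gupta 0, Ito 3, Khan 0, Diaz 2, Fong 4 → Fong.
Borda totals: Gupta 15, Ito 24, Khan 14, Diaz 16, Fong 21 → Ito.

Ito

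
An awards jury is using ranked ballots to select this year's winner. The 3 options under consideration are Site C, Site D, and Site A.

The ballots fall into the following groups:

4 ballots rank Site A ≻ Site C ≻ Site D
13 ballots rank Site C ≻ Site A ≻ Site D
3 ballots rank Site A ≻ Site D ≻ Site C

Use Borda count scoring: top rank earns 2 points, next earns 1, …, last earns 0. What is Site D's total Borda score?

3

Borda scores:
  Site C: 4·1 + 13·2 + 3·0 = 30
  Site D: 4·0 + 13·0 + 3·1 = 3
  Site A: 4·2 + 13·1 + 3·2 = 27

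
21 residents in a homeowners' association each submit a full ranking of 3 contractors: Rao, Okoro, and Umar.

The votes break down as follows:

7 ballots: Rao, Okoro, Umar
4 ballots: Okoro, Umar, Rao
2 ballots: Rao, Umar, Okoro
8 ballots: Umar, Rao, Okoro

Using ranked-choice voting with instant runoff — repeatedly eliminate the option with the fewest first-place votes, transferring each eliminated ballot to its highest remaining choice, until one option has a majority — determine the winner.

Round 1: Rao 9, Umar 8, Okoro 4. Okoro has the fewest and is eliminated.
Round 2: Umar 12, Rao 9. Umar has a majority.

Umar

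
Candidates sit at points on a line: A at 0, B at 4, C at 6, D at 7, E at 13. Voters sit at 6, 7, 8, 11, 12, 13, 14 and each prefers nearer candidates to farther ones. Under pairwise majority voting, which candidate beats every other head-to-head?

With single-peaked preferences on a line, the Condorcet winner is the candidate closest to the median voter.
The median voter (position 11) is closest to E at 13.
Check: E vs B — voters closer to E: 4 of 7.

E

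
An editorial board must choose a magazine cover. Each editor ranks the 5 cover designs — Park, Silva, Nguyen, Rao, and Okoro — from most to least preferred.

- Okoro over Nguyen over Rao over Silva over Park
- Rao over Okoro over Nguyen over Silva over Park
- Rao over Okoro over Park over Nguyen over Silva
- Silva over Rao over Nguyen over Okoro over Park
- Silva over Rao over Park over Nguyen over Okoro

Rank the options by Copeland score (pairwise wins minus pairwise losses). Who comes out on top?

Rao

Pairwise results:
  Park vs Silva: Silva wins 4–1.
  Park vs Nguyen: Nguyen wins 3–2.
  Park vs Rao: Rao wins 5–0.
  Park vs Okoro: Okoro wins 4–1.
  Silva vs Nguyen: Nguyen wins 3–2.
  Silva vs Rao: Rao wins 3–2.
  Silva vs Okoro: Okoro wins 3–2.
  Nguyen vs Rao: Rao wins 4–1.
  Nguyen vs Okoro: Okoro wins 3–2.
  Rao vs Okoro: Rao wins 4–1.
Copeland scores (wins − losses):
  Park: 0 − 4 = -4
  Silva: 1 − 3 = -2
  Nguyen: 2 − 2 = 0
  Rao: 4 − 0 = 4
  Okoro: 3 − 1 = 2
Rao has the best Copeland score.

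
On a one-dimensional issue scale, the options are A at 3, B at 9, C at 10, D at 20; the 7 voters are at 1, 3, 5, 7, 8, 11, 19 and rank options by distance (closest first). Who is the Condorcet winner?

B

With single-peaked preferences on a line, the Condorcet winner is the candidate closest to the median voter.
The median voter (position 7) is closest to B at 9.
Check: B vs C — voters closer to B: 5 of 7.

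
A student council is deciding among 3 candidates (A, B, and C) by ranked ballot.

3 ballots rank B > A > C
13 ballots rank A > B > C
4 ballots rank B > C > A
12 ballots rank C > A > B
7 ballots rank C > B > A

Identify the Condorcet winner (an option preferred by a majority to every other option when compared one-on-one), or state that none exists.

Head-to-head results (39 voters total):
A vs B: A wins 25–14.
A vs C: C wins 23–16.
B vs C: B wins 20–19.
No candidate beats all others: A beats B beats C beats A, a majority cycle.

No Condorcet winner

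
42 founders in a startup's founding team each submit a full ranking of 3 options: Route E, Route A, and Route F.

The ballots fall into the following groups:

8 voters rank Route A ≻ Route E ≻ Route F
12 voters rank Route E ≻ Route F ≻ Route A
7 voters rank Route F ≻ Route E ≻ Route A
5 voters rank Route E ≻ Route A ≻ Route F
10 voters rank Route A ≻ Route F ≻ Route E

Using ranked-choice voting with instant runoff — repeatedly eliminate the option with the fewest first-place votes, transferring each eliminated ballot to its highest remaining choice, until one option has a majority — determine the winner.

Round 1: Route A 18, Route E 17, Route F 7. Route F has the fewest and is eliminated.
Round 2: Route E 24, Route A 18. Route E has a majority.

Route E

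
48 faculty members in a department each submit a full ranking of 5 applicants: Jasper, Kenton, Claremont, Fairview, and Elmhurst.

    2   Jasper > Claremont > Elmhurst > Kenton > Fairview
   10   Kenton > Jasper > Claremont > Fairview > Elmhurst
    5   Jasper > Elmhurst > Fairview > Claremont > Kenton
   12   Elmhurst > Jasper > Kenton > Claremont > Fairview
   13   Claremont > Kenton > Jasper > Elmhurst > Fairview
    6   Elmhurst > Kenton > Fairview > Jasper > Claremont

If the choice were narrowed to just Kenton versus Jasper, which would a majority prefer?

Ballots ranking Kenton above Jasper: 10+13+6 = 29.
Ballots ranking Jasper above Kenton: 2+5+12 = 19.
Kenton wins the head-to-head, 29–19.

Kenton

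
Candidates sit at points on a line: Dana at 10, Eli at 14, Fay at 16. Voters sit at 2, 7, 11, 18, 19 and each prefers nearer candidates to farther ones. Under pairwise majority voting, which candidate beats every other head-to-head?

Dana

With single-peaked preferences on a line, the Condorcet winner is the candidate closest to the median voter.
The median voter (position 11) is closest to Dana at 10.
Check: Dana vs Eli — voters closer to Dana: 3 of 5.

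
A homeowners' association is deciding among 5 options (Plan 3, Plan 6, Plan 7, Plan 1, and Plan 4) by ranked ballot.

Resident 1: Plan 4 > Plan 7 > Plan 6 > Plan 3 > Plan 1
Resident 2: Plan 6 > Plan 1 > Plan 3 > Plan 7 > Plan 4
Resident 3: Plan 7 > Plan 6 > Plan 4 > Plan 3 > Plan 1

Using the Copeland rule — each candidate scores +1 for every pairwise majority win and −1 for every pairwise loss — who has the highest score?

Plan 7

Pairwise results:
  Plan 3 vs Plan 6: Plan 6 wins 3–0.
  Plan 3 vs Plan 7: Plan 7 wins 2–1.
  Plan 3 vs Plan 1: Plan 3 wins 2–1.
  Plan 3 vs Plan 4: Plan 4 wins 2–1.
  Plan 6 vs Plan 7: Plan 7 wins 2–1.
  Plan 6 vs Plan 1: Plan 6 wins 3–0.
  Plan 6 vs Plan 4: Plan 6 wins 2–1.
  Plan 7 vs Plan 1: Plan 7 wins 2–1.
  Plan 7 vs Plan 4: Plan 7 wins 2–1.
  Plan 1 vs Plan 4: Plan 4 wins 2–1.
Copeland scores (wins − losses):
  Plan 3: 1 − 3 = -2
  Plan 6: 3 − 1 = 2
  Plan 7: 4 − 0 = 4
  Plan 1: 0 − 4 = -4
  Plan 4: 2 − 2 = 0
Plan 7 has the best Copeland score.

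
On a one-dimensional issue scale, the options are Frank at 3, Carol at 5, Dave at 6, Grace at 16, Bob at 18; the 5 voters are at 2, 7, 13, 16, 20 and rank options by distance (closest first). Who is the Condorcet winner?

With single-peaked preferences on a line, the Condorcet winner is the candidate closest to the median voter.
The median voter (position 13) is closest to Grace at 16.
Check: Grace vs Carol — voters closer to Grace: 3 of 5.

Grace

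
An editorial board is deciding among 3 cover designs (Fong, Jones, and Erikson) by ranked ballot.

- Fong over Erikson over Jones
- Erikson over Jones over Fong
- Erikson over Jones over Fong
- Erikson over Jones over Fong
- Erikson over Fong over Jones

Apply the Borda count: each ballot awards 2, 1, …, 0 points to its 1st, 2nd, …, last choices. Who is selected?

Borda scores:
  Fong: 2 + 0 + 0 + 0 + 1 = 3
  Jones: 0 + 1 + 1 + 1 + 0 = 3
  Erikson: 1 + 2 + 2 + 2 + 2 = 9
Erikson has the highest total.

Erikson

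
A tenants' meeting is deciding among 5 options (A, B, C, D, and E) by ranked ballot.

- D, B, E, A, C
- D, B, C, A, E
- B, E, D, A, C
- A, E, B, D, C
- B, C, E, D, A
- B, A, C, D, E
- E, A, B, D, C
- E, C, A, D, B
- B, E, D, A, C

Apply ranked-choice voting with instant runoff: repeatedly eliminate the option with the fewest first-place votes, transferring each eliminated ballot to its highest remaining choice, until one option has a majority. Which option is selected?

B

Round 1: B 4, D 2, E 2, A 1, C 0. C has the fewest and is eliminated.
Round 2: B 4, D 2, E 2, A 1. A has the fewest and is eliminated.
Round 3: B 4, E 3, D 2. D has the fewest and is eliminated.
Round 4: B 6, E 3. B has a majority.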